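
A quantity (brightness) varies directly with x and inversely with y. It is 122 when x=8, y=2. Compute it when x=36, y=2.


z = k·x/y
Solve for k using the known point: k = z·y/x = 122×2/8 = 244/8 = 30.5000
Now evaluate at x=36, y=2:
z = k × 36 / 2 = (244 × 36) / (8 × 2) = 8784/16
= 549.0000

549.0000


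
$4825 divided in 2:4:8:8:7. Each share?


Total parts = 2 + 4 + 8 + 8 + 7 = 29
Part 1: 4825 × 2/29 = 332.76
Part 2: 4825 × 4/29 = 665.52
Part 3: 4825 × 8/29 = 1331.03
Part 4: 4825 × 8/29 = 1331.03
Part 5: 4825 × 7/29 = 1164.66
= Part 1: $332.76, Part 2: $665.52, Part 3: $1331.03, Part 4: $1331.03, Part 5: $1164.66

Part 1: $332.76, Part 2: $665.52, Part 3: $1331.03, Part 4: $1331.03, Part 5: $1164.66


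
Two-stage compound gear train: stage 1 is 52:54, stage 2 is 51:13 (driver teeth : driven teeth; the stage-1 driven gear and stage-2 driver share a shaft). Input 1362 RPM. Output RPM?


Stage 1: RPM_B = RPM_A × t_A/t_B = 1362 × 52/54 = 70824/54 ≈ 1311.56
B and C share a shaft → RPM_C = RPM_B
Stage 2: RPM_D = RPM_C × t_C/t_D = RPM_A × (t_A×t_C)/(t_B×t_D)
Overall ratio = (52×51)/(54×13) = 2652/702
RPM_D = 1362 × 2652/702 = 3612024/702
≈ 5145.33 RPM

5145.33 RPM


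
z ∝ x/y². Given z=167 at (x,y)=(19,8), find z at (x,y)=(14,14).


z = k·x/y²
Solve for k using the known point: k = z·y²/x = 167×64/19 = 10688/19 ≈ 562.5263
Now evaluate at x=14, y=14:
z = k × 14 / 196 = (10688 × 14) / (19 × 196) = 149632/3724
≈ 40.1805

40.1805


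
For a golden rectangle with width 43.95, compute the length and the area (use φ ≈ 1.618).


φ = (1 + √5) / 2 ≈ 1.618
Length = width × φ = 43.95 × 1.618 = 71.1111
≈ 71.11
Area = width × length = 43.95 × 71.1111 = 3125.332845 ≈ 3125.33
= Length: 71.11, Area: 3125.33

Length: 71.11, Area: 3125.33


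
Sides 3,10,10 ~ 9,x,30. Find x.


Scale factor = 9/3 = 3
Missing side = 10 × 3
= 30.0

30.0


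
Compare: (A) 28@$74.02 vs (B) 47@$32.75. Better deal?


Deal A: $74.02/28 = $2.6436/unit
Deal B: $32.75/47 = $0.6968/unit
B is cheaper per unit
= Deal B

Deal B


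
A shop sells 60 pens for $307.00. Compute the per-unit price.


Unit rate = total / quantity
= 307.00 / 60
= $5.12 per unit

$5.12 per unit


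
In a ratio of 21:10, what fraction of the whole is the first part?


Total parts = 21 + 10 = 31
First part: 21/31 = 21/31
= 21/31

21/31


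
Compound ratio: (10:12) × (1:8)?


Compound ratio = (10×1) : (12×8)
= 10:96
GCD = 2
= 5:48

5:48


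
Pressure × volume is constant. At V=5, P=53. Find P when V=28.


Inverse proportion: x × y = constant
k = 5 × 53 = 265
y₂ = k / 28 = 265 / 28
= 9.46

9.46


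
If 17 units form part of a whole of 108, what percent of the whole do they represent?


Percentage = (part / whole) × 100
= (17 / 108) × 100
≈ 15.74%

15.74%


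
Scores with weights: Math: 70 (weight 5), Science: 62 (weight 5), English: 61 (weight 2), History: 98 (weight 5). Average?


Numerator = 70×5 + 62×5 + 61×2 + 98×5
= 350 + 310 + 122 + 490
= 1272
Total weight = 17
Weighted avg = 1272/17
= 74.82

74.82


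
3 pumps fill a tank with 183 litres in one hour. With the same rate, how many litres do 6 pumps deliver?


Direct proportion: y/x = constant
k = 183/3 = 61.0000
y₂ = k × 6 = 183 × 6 / 3 = 1098/3
= 366.00

366.00


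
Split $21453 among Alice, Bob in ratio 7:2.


Total parts = 7 + 2 = 9
Alice: 21453 × 7/9 = 16685.67
Bob: 21453 × 2/9 = 4767.33
= Alice: $16685.67, Bob: $4767.33

Alice: $16685.67, Bob: $4767.33


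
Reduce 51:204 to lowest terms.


GCD(51, 204) = 51
51/51 : 204/51
= 1:4

1:4


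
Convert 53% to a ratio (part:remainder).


53% means 53 parts out of 100; remainder = 47
Part : remainder = 53:47
GCD = 1
= 53:47

53:47


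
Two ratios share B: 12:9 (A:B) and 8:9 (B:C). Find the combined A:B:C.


Match B: multiply A:B by 8 → 96:72
Multiply B:C by 9 → 72:81
Combined: 96:72:81
GCD = 3
= 32:24:27

32:24:27


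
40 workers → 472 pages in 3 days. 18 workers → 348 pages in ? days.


Days ∝ work / workers, so d₂ = d₁ × (m₁/m₂) × (w₂/w₁)
Workers factor (inverse): 40/18 ≈ 2.2222
Work factor (direct): 348/472 ≈ 0.7373
d₂ = 3 × 40/18 × 348/472 = (3 × 40 × 348) / (18 × 472) = 41760/8496
≈ 4.92 days

4.92 days


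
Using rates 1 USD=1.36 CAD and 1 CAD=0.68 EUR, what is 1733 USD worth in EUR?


Step 1: 1733 USD × 1.36 = 2356.88 CAD
Step 2: 2356.88 CAD × 0.68 = 1602.68 EUR
Implied rate USD→EUR = 1.36 × 0.68 = 0.9248
= 1602.68 EUR

1602.68 EUR


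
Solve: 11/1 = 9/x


Cross multiply: 11 × x = 1 × 9
11x = 9
x = 9 / 11
= 0.82

0.82


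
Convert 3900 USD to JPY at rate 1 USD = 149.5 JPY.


Amount × rate = 3900 × 149.5
= 583050.00 JPY

583050.00 JPY


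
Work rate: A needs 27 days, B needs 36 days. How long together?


Rate of A = 1/27 per day
Rate of B = 1/36 per day
Combined rate = 1/27 + 1/36 = 63/972 ≈ 0.0648 per day
Days = 1 / combined rate = 972/63
≈ 15.43 days

15.43 days


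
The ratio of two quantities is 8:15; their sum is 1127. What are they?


Let A = 8k, B = 15k.
8k + 15k = 1127
23k = 1127 → k = 1127/23 = 49
A = 8×49 = 392, B = 15×49 = 735
= A = 392, B = 735

A = 392, B = 735


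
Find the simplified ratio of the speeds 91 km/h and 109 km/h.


Ratio = 91:109
GCD = 1
Simplified = 91:109
Time ratio (same distance) = 109:91
Speed ratio = 91:109

91:109


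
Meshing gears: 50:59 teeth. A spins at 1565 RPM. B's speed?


Gear ratio = 50:59 = 50:59
RPM_B = RPM_A × (teeth_A / teeth_B)
= 1565 × (50/59)
= 1326.3 RPM

1326.3 RPM


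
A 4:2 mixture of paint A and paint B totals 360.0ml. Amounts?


Total parts = 4 + 2 = 6
paint A: 360.0 × 4/6 = 240.0ml
paint B: 360.0 × 2/6 = 120.0ml
= 240.0ml and 120.0ml

240.0ml and 120.0ml


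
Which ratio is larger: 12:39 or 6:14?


12/39 = 0.3077
6/14 = 0.4286
0.3077 < 0.4286, so 12:39 is less
= 6:14

6:14


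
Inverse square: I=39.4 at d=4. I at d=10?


I₁d₁² = I₂d₂²
I₂ = I₁ × (d₁/d₂)²
= 39.4 × (4/10)²
= 39.4 × 16/100
= 630.4/100
= 6.3040

6.3040


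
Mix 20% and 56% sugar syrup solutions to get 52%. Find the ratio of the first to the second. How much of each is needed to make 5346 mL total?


Let x parts of 20% mix with y parts of 56%.
20x + 56y = 52(x + y)
20x + 56y = 52x + 52y
x(20 - 52) = y(52 - 56)
x/y = (56 - 52)/(52 - 20) = 4/32
Simplify: 1:8
Total parts = 9; one part = 5346/9 = 594.00 mL
20% solution: 1×594.00 = 594.00 mL
56% solution: 8×594.00 = 4752.00 mL
= ratio 1:8; 594.00 mL and 4752.00 mL

ratio 1:8; 594.00 mL and 4752.00 mL


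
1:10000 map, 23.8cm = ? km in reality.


Real distance = map distance × scale
= 23.8cm × 10000
= 238000 cm = 2380.0 m
= 2.380 km

2.380 km


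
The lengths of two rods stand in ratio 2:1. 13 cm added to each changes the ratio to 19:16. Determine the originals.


Let A = 2k, B = 1k.
(2k + 13) / (1k + 13) = 19/16
Cross-multiply: 16(2k + 13) = 19(1k + 13)
32k + 208 = 19k + 247
32k - 19k = 247 - 208
13k = 39
k = 39/13 = 3
A = 2×3 = 6, B = 1×3 = 3
= A = 6, B = 3

A = 6, B = 3


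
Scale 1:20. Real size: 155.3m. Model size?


Model size = real / scale
= 155.3 / 20
= 7.7650 m

7.7650 m


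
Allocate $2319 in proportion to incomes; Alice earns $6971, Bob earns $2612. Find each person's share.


Total income = 6971 + 2612 = $9583
Alice: $2319 × 6971/9583 = $1686.92
Bob: $2319 × 2612/9583 = $632.08
= Alice: $1686.92, Bob: $632.08

Alice: $1686.92, Bob: $632.08


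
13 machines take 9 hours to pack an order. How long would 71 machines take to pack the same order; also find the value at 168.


Inverse proportion: x × y = constant
k = 13 × 9 = 117
At x=71: k/71 = 1.65
At x=168: k/168 = 0.70
= 1.65 and 0.70

1.65 and 0.70


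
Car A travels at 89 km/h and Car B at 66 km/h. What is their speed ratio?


Ratio = 89:66
GCD = 1
Simplified = 89:66
Time ratio (same distance) = 66:89
Speed ratio = 89:66

89:66


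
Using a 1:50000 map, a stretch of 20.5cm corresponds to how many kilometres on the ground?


Real distance = map distance × scale
= 20.5cm × 50000
= 1025000 cm = 10250.0 m
= 10.250 km

10.250 km


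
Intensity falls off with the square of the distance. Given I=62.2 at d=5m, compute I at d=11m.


I₁d₁² = I₂d₂²
I₂ = I₁ × (d₁/d₂)²
= 62.2 × (5/11)²
= 62.2 × 25/121
= 1555/121
≈ 12.8512

12.8512


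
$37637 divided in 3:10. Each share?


Total parts = 3 + 10 = 13
Part 1: 37637 × 3/13 = 8685.46
Part 2: 37637 × 10/13 = 28951.54
= Part 1: $8685.46, Part 2: $28951.54

Part 1: $8685.46, Part 2: $28951.54


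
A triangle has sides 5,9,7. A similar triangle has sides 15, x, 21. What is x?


Scale factor = 15/5 = 3
Missing side = 9 × 3
= 27.0

27.0


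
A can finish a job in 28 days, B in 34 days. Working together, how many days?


Rate of A = 1/28 per day
Rate of B = 1/34 per day
Combined rate = 1/28 + 1/34 = 62/952 ≈ 0.0651 per day
Days = 1 / combined rate = 952/62
≈ 15.35 days

15.35 days


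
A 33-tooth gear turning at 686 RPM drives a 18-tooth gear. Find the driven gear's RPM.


Gear ratio = 33:18 = 11:6
RPM_B = RPM_A × (teeth_A / teeth_B)
= 686 × (33/18)
= 1257.7 RPM

1257.7 RPM


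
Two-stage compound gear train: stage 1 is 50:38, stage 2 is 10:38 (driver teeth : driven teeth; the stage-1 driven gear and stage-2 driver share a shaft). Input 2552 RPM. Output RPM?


Stage 1: RPM_B = RPM_A × t_A/t_B = 2552 × 50/38 = 127600/38 ≈ 3357.89
B and C share a shaft → RPM_C = RPM_B
Stage 2: RPM_D = RPM_C × t_C/t_D = RPM_A × (t_A×t_C)/(t_B×t_D)
Overall ratio = (50×10)/(38×38) = 500/1444
RPM_D = 2552 × 500/1444 = 1276000/1444
≈ 883.66 RPM

883.66 RPM


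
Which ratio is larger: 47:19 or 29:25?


47/19 = 2.4737
29/25 = 1.1600
2.4737 > 1.1600, so 47:19 is greater
= 47:19

47:19


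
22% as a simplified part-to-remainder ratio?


22% means 22 parts out of 100; remainder = 78
Part : remainder = 22:78
GCD = 2
= 11:39

11:39


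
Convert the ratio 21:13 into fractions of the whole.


Total parts = 21 + 13 = 34
First part: 21/34 = 21/34
Second part: 13/34 = 13/34
= 21/34 and 13/34

21/34 and 13/34


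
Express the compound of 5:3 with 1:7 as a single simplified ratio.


Compound ratio = (5×1) : (3×7)
= 5:21
GCD = 1
= 5:21

5:21


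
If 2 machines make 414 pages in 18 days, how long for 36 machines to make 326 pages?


Days ∝ work / workers, so d₂ = d₁ × (m₁/m₂) × (w₂/w₁)
Workers factor (inverse): 2/36 ≈ 0.0556
Work factor (direct): 326/414 ≈ 0.7874
d₂ = 18 × 2/36 × 326/414 = (18 × 2 × 326) / (36 × 414) = 11736/14904
≈ 0.79 days

0.79 days


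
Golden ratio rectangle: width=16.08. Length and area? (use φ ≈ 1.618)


φ = (1 + √5) / 2 ≈ 1.618
Length = width × φ = 16.08 × 1.618 = 26.01744
≈ 26.02
Area = width × length = 16.08 × 26.01744 = 418.3604352 ≈ 418.36
= Length: 26.02, Area: 418.36

Length: 26.02, Area: 418.36


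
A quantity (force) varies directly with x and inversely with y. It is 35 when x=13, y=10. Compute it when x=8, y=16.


z = k·x/y
Solve for k using the known point: k = z·y/x = 35×10/13 = 350/13 ≈ 26.9231
Now evaluate at x=8, y=16:
z = k × 8 / 16 = (350 × 8) / (13 × 16) = 2800/208
≈ 13.4615

13.4615


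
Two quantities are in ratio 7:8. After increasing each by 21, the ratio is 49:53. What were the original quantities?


Let A = 7k, B = 8k.
(7k + 21) / (8k + 21) = 49/53
Cross-multiply: 53(7k + 21) = 49(8k + 21)
371k + 1113 = 392k + 1029
371k - 392k = 1029 - 1113
-21k = -84
k = -84/-21 = 4
A = 7×4 = 28, B = 8×4 = 32
= A = 28, B = 32

A = 28, B = 32


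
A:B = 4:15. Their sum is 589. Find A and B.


Let A = 4k, B = 15k.
4k + 15k = 589
19k = 589 → k = 589/19 = 31
A = 4×31 = 124, B = 15×31 = 465
= A = 124, B = 465

A = 124, B = 465


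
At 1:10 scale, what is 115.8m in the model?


Model size = real / scale
= 115.8 / 10
= 11.5800 m

11.5800 m


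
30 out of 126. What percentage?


Percentage = (part / whole) × 100
= (30 / 126) × 100
≈ 23.81%

23.81%


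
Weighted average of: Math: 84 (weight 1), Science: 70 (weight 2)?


Numerator = 84×1 + 70×2
= 84 + 140
= 224
Total weight = 3
Weighted avg = 224/3
= 74.67

74.67


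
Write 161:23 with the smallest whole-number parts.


GCD(161, 23) = 23
161/23 : 23/23
= 7:1

7:1


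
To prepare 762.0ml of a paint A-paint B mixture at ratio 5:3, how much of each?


Total parts = 5 + 3 = 8
paint A: 762.0 × 5/8 = 476.3ml
paint B: 762.0 × 3/8 = 285.8ml
= 476.3ml and 285.8ml

476.3ml and 285.8ml


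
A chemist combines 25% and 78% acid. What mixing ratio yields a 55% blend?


Let x parts of 25% mix with y parts of 78%.
25x + 78y = 55(x + y)
25x + 78y = 55x + 55y
x(25 - 55) = y(55 - 78)
x/y = (78 - 55)/(55 - 25) = 23/30
Simplify: 23:30
= 23:30

23:30


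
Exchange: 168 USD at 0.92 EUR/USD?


Amount × rate = 168 × 0.92
= 154.56 EUR

154.56 EUR


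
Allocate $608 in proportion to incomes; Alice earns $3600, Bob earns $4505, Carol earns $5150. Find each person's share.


Total income = 3600 + 4505 + 5150 = $13255
Alice: $608 × 3600/13255 = $165.13
Bob: $608 × 4505/13255 = $206.64
Carol: $608 × 5150/13255 = $236.23
= Alice: $165.13, Bob: $206.64, Carol: $236.23

Alice: $165.13, Bob: $206.64, Carol: $236.23


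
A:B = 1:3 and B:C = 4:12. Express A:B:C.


Match B: multiply A:B by 4 → 4:12
Multiply B:C by 3 → 12:36
Combined: 4:12:36
GCD = 4
= 1:3:9

1:3:9


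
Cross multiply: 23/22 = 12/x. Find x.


Cross multiply: 23 × x = 22 × 12
23x = 264
x = 264 / 23
= 11.48

11.48


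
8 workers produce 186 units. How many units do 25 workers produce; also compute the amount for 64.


Direct proportion: y/x = constant
k = 186/8 = 23.2500
y at x=25: k × 25 = 186 × 25 / 8 = 4650/8 = 581.25
y at x=64: k × 64 = 186 × 64 / 8 = 11904/8 = 1488.00
= 581.25 and 1488.00

581.25 and 1488.00


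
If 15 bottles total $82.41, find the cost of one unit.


Unit rate = total / quantity
= 82.41 / 15
= $5.49 per unit

$5.49 per unit


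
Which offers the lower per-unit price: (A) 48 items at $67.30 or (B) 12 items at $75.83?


Deal A: $67.30/48 = $1.4021/unit
Deal B: $75.83/12 = $6.3192/unit
A is cheaper per unit
= Deal A

Deal A


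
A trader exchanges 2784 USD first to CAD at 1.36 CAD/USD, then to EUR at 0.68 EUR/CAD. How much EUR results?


Step 1: 2784 USD × 1.36 = 3786.24 CAD
Step 2: 3786.24 CAD × 0.68 = 2574.64 EUR
Implied rate USD→EUR = 1.36 × 0.68 = 0.9248
= 2574.64 EUR

2574.64 EUR


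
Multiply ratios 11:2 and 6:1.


Compound ratio = (11×6) : (2×1)
= 66:2
GCD = 2
= 33:1

33:1


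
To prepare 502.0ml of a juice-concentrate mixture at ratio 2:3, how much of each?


Total parts = 2 + 3 = 5
juice: 502.0 × 2/5 = 200.8ml
concentrate: 502.0 × 3/5 = 301.2ml
= 200.8ml and 301.2ml

200.8ml and 301.2ml


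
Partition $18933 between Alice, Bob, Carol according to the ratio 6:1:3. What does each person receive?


Total parts = 6 + 1 + 3 = 10
Alice: 18933 × 6/10 = 11359.80
Bob: 18933 × 1/10 = 1893.30
Carol: 18933 × 3/10 = 5679.90
= Alice: $11359.80, Bob: $1893.30, Carol: $5679.90

Alice: $11359.80, Bob: $1893.30, Carol: $5679.90


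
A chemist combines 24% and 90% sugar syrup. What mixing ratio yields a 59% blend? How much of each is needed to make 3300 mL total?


Let x parts of 24% mix with y parts of 90%.
24x + 90y = 59(x + y)
24x + 90y = 59x + 59y
x(24 - 59) = y(59 - 90)
x/y = (90 - 59)/(59 - 24) = 31/35
Simplify: 31:35
Total parts = 66; one part = 3300/66 = 50.00 mL
24% solution: 31×50.00 = 1550.00 mL
90% solution: 35×50.00 = 1750.00 mL
= ratio 31:35; 1550.00 mL and 1750.00 mL

ratio 31:35; 1550.00 mL and 1750.00 mL


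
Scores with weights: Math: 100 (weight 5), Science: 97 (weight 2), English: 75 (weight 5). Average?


Numerator = 100×5 + 97×2 + 75×5
= 500 + 194 + 375
= 1069
Total weight = 12
Weighted avg = 1069/12
= 89.08

89.08


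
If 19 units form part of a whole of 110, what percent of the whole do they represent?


Percentage = (part / whole) × 100
= (19 / 110) × 100
≈ 17.27%

17.27%


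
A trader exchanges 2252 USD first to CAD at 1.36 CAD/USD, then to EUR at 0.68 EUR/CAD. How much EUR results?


Step 1: 2252 USD × 1.36 = 3062.72 CAD
Step 2: 3062.72 CAD × 0.68 = 2082.65 EUR
Implied rate USD→EUR = 1.36 × 0.68 = 0.9248
= 2082.65 EUR

2082.65 EUR


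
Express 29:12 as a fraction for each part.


Total parts = 29 + 12 = 41
First part: 29/41 = 29/41
Second part: 12/41 = 12/41
= 29/41 and 12/41

29/41 and 12/41


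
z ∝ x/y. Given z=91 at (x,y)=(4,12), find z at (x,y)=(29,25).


z = k·x/y
Solve for k using the known point: k = z·y/x = 91×12/4 = 1092/4 = 273.0000
Now evaluate at x=29, y=25:
z = k × 29 / 25 = (1092 × 29) / (4 × 25) = 31668/100
= 316.6800

316.6800


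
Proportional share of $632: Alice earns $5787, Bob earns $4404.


Total income = 5787 + 4404 = $10191
Alice: $632 × 5787/10191 = $358.88
Bob: $632 × 4404/10191 = $273.12
= Alice: $358.88, Bob: $273.12

Alice: $358.88, Bob: $273.12


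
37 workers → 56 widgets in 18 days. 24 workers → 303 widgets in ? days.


Days ∝ work / workers, so d₂ = d₁ × (m₁/m₂) × (w₂/w₁)
Workers factor (inverse): 37/24 ≈ 1.5417
Work factor (direct): 303/56 ≈ 5.4107
d₂ = 18 × 37/24 × 303/56 = (18 × 37 × 303) / (24 × 56) = 201798/1344
≈ 150.15 days

150.15 days


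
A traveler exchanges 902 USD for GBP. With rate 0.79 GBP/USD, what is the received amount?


Amount × rate = 902 × 0.79
= 712.58 GBP

712.58 GBP


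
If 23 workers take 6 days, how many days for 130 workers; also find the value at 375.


Inverse proportion: x × y = constant
k = 23 × 6 = 138
At x=130: k/130 = 1.06
At x=375: k/375 = 0.37
= 1.06 and 0.37

1.06 and 0.37


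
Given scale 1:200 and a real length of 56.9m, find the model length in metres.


Model size = real / scale
= 56.9 / 200
= 0.2845 m

0.2845 m


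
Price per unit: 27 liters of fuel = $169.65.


Unit rate = total / quantity
= 169.65 / 27
= $6.28 per unit

$6.28 per unit


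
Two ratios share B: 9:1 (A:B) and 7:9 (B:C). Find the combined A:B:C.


Match B: multiply A:B by 7 → 63:7
Multiply B:C by 1 → 7:9
Combined: 63:7:9
GCD = 1
= 63:7:9

63:7:9


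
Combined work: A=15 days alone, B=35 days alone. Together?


Rate of A = 1/15 per day
Rate of B = 1/35 per day
Combined rate = 1/15 + 1/35 = 50/525 ≈ 0.0952 per day
Days = 1 / combined rate = 525/50
= 10.50 days

10.50 days


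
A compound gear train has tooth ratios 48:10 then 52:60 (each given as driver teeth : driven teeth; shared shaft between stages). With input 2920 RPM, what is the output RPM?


Stage 1: RPM_B = RPM_A × t_A/t_B = 2920 × 48/10 = 140160/10 = 14016.00
B and C share a shaft → RPM_C = RPM_B
Stage 2: RPM_D = RPM_C × t_C/t_D = RPM_A × (t_A×t_C)/(t_B×t_D)
Overall ratio = (48×52)/(10×60) = 2496/600
RPM_D = 2920 × 2496/600 = 7288320/600
= 12147.20 RPM

12147.20 RPM


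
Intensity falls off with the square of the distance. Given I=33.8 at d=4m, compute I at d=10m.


I₁d₁² = I₂d₂²
I₂ = I₁ × (d₁/d₂)²
= 33.8 × (4/10)²
= 33.8 × 16/100
= 540.8/100
= 5.4080

5.4080


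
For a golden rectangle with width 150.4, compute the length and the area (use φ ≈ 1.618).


φ = (1 + √5) / 2 ≈ 1.618
Length = width × φ = 150.4 × 1.618 = 243.3472
≈ 243.35
Area = width × length = 150.4 × 243.3472 = 36599.41888 ≈ 36599.42
= Length: 243.35, Area: 36599.42

Length: 243.35, Area: 36599.42


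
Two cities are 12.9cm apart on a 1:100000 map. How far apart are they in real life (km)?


Real distance = map distance × scale
= 12.9cm × 100000
= 1290000 cm = 12900.0 m
= 12.900 km

12.900 km


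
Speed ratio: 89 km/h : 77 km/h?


Ratio = 89:77
GCD = 1
Simplified = 89:77
Time ratio (same distance) = 77:89
Speed ratio = 89:77

89:77


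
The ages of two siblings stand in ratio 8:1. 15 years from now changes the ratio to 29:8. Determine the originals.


Let A = 8k, B = 1k.
(8k + 15) / (1k + 15) = 29/8
Cross-multiply: 8(8k + 15) = 29(1k + 15)
64k + 120 = 29k + 435
64k - 29k = 435 - 120
35k = 315
k = 315/35 = 9
A = 8×9 = 72, B = 1×9 = 9
= A = 72, B = 9

A = 72, B = 9


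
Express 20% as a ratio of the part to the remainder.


20% means 20 parts out of 100; remainder = 80
Part : remainder = 20:80
GCD = 20
= 1:4

1:4


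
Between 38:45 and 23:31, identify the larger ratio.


38/45 = 0.8444
23/31 = 0.7419
0.8444 > 0.7419, so 38:45 is greater
= 38:45

38:45


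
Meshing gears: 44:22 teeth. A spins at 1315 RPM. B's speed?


Gear ratio = 44:22 = 2:1
RPM_B = RPM_A × (teeth_A / teeth_B)
= 1315 × (44/22)
= 2630.0 RPM

2630.0 RPM


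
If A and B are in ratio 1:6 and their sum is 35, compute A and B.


Let A = 1k, B = 6k.
1k + 6k = 35
7k = 35 → k = 35/7 = 5
A = 1×5 = 5, B = 6×5 = 30
= A = 5, B = 30

A = 5, B = 30


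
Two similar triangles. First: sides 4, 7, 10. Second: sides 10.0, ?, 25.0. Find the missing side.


Scale factor = 10.0/4 = 2.5
Missing side = 7 × 2.5
= 17.5

17.5


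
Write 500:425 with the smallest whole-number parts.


GCD(500, 425) = 25
500/25 : 425/25
= 20:17

20:17


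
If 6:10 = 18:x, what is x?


Cross multiply: 6 × x = 10 × 18
6x = 180
x = 180 / 6
= 30.00

30.00


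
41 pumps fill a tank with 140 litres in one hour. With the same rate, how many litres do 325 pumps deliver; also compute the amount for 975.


Direct proportion: y/x = constant
k = 140/41 ≈ 3.4146
y at x=325: k × 325 = 140 × 325 / 41 = 45500/41 ≈ 1109.76
y at x=975: k × 975 = 140 × 975 / 41 = 136500/41 ≈ 3329.27
= 1109.76 and 3329.27

1109.76 and 3329.27


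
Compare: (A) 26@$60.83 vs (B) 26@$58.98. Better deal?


Deal A: $60.83/26 = $2.3396/unit
Deal B: $58.98/26 = $2.2685/unit
B is cheaper per unit
= Deal B

Deal B


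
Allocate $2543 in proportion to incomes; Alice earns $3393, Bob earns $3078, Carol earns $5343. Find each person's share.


Total income = 3393 + 3078 + 5343 = $11814
Alice: $2543 × 3393/11814 = $730.35
Bob: $2543 × 3078/11814 = $662.55
Carol: $2543 × 5343/11814 = $1150.10
= Alice: $730.35, Bob: $662.55, Carol: $1150.10

Alice: $730.35, Bob: $662.55, Carol: $1150.10


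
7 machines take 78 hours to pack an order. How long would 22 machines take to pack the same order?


Inverse proportion: x × y = constant
k = 7 × 78 = 546
y₂ = k / 22 = 546 / 22
= 24.82

24.82


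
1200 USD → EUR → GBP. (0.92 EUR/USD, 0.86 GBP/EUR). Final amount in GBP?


Step 1: 1200 USD × 0.92 = 1104.00 EUR
Step 2: 1104.00 EUR × 0.86 = 949.44 GBP
Implied rate USD→GBP = 0.92 × 0.86 = 0.7912
= 949.44 GBP

949.44 GBP


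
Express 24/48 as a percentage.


Percentage = (part / whole) × 100
= (24 / 48) × 100
= 50.00%

50.00%


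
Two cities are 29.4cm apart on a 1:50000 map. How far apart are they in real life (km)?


Real distance = map distance × scale
= 29.4cm × 50000
= 1470000 cm = 14700.0 m
= 14.700 km

14.700 km


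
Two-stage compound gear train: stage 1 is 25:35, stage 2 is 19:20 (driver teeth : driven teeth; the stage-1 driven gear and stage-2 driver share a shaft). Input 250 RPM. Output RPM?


Stage 1: RPM_B = RPM_A × t_A/t_B = 250 × 25/35 = 6250/35 ≈ 178.57
B and C share a shaft → RPM_C = RPM_B
Stage 2: RPM_D = RPM_C × t_C/t_D = RPM_A × (t_A×t_C)/(t_B×t_D)
Overall ratio = (25×19)/(35×20) = 475/700
RPM_D = 250 × 475/700 = 118750/700
≈ 169.64 RPM

169.64 RPM


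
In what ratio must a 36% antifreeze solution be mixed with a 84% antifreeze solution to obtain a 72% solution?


Let x parts of 36% mix with y parts of 84%.
36x + 84y = 72(x + y)
36x + 84y = 72x + 72y
x(36 - 72) = y(72 - 84)
x/y = (84 - 72)/(72 - 36) = 12/36
Simplify: 1:3
= 1:3

1:3


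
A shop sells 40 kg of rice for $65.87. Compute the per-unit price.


Unit rate = total / quantity
= 65.87 / 40
= $1.65 per unit

$1.65 per unit


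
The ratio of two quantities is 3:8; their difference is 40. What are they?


Let A = 3k, B = 8k.
8k - 3k = 40
5k = 40 → k = 40/5 = 8
A = 3×8 = 24, B = 8×8 = 64
= A = 24, B = 64

A = 24, B = 64


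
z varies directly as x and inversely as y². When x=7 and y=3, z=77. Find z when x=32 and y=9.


z = k·x/y²
Solve for k using the known point: k = z·y²/x = 77×9/7 = 693/7 = 99.0000
Now evaluate at x=32, y=9:
z = k × 32 / 81 = (693 × 32) / (7 × 81) = 22176/567
≈ 39.1111

39.1111


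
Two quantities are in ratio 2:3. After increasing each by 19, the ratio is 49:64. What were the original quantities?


Let A = 2k, B = 3k.
(2k + 19) / (3k + 19) = 49/64
Cross-multiply: 64(2k + 19) = 49(3k + 19)
128k + 1216 = 147k + 931
128k - 147k = 931 - 1216
-19k = -285
k = -285/-19 = 15
A = 2×15 = 30, B = 3×15 = 45
= A = 30, B = 45

A = 30, B = 45


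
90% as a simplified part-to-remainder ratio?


90% means 90 parts out of 100; remainder = 10
Part : remainder = 90:10
GCD = 10
= 9:1

9:1


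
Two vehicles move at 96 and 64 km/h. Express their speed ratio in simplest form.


Ratio = 96:64
GCD = 32
Simplified = 3:2
Time ratio (same distance) = 2:3
Speed ratio = 3:2

3:2


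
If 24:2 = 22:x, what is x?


Cross multiply: 24 × x = 2 × 22
24x = 44
x = 44 / 24
= 1.83

1.83


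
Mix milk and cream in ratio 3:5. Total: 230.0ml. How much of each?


Total parts = 3 + 5 = 8
milk: 230.0 × 3/8 = 86.3ml
cream: 230.0 × 5/8 = 143.8ml
= 86.3ml and 143.8ml

86.3ml and 143.8ml


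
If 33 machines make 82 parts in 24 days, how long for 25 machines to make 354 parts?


Days ∝ work / workers, so d₂ = d₁ × (m₁/m₂) × (w₂/w₁)
Workers factor (inverse): 33/25 = 1.3200
Work factor (direct): 354/82 ≈ 4.3171
d₂ = 24 × 33/25 × 354/82 = (24 × 33 × 354) / (25 × 82) = 280368/2050
≈ 136.76 days

136.76 days


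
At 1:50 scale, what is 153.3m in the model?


Model size = real / scale
= 153.3 / 50
= 3.0660 m

3.0660 m


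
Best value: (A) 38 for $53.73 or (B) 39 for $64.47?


Deal A: $53.73/38 = $1.4139/unit
Deal B: $64.47/39 = $1.6531/unit
A is cheaper per unit
= Deal A

Deal A


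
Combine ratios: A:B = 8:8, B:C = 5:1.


Match B: multiply A:B by 5 → 40:40
Multiply B:C by 8 → 40:8
Combined: 40:40:8
GCD = 8
= 5:5:1

5:5:1


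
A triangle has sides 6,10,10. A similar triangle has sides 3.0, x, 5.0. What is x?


Scale factor = 3.0/6 = 0.5
Missing side = 10 × 0.5
= 5.0

5.0


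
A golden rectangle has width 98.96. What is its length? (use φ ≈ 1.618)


φ = (1 + √5) / 2 ≈ 1.618
Length = width × φ = 98.96 × 1.618 = 160.11728
≈ 160.12

160.12


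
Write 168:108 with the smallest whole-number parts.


GCD(168, 108) = 12
168/12 : 108/12
= 14:9

14:9


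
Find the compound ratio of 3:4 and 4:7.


Compound ratio = (3×4) : (4×7)
= 12:28
GCD = 4
= 3:7

3:7


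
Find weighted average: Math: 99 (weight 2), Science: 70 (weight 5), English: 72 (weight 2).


Numerator = 99×2 + 70×5 + 72×2
= 198 + 350 + 144
= 692
Total weight = 9
Weighted avg = 692/9
= 76.89

76.89


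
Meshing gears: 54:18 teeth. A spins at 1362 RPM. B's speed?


Gear ratio = 54:18 = 3:1
RPM_B = RPM_A × (teeth_A / teeth_B)
= 1362 × (54/18)
= 4086.0 RPM

4086.0 RPM


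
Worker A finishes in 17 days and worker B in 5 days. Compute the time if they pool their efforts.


Rate of A = 1/17 per day
Rate of B = 1/5 per day
Combined rate = 1/17 + 1/5 = 22/85 ≈ 0.2588 per day
Days = 1 / combined rate = 85/22
≈ 3.86 days

3.86 days


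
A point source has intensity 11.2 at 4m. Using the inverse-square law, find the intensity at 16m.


I₁d₁² = I₂d₂²
I₂ = I₁ × (d₁/d₂)²
= 11.2 × (4/16)²
= 11.2 × 16/256
= 179.2/256
= 0.7000

0.7000


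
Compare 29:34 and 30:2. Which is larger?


29/34 = 0.8529
30/2 = 15.0000
0.8529 < 15.0000, so 29:34 is less
= 30:2

30:2


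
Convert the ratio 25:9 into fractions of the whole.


Total parts = 25 + 9 = 34
First part: 25/34 = 25/34
Second part: 9/34 = 9/34
= 25/34 and 9/34

25/34 and 9/34


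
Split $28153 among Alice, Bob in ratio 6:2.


Total parts = 6 + 2 = 8
Alice: 28153 × 6/8 = 21114.75
Bob: 28153 × 2/8 = 7038.25
= Alice: $21114.75, Bob: $7038.25

Alice: $21114.75, Bob: $7038.25


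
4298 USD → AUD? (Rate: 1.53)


Amount × rate = 4298 × 1.53
= 6575.94 AUD

6575.94 AUD


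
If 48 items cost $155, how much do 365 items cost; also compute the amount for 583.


Direct proportion: y/x = constant
k = 155/48 ≈ 3.2292
y at x=365: k × 365 = 155 × 365 / 48 = 56575/48 ≈ 1178.65
y at x=583: k × 583 = 155 × 583 / 48 = 90365/48 ≈ 1882.60
= 1178.65 and 1882.60

1178.65 and 1882.60


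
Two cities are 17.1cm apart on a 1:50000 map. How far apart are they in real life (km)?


Real distance = map distance × scale
= 17.1cm × 50000
= 855000 cm = 8550.0 m
= 8.550 km

8.550 km


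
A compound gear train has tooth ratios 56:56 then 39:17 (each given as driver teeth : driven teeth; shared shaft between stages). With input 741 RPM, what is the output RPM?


Stage 1: RPM_B = RPM_A × t_A/t_B = 741 × 56/56 = 41496/56 = 741.00
B and C share a shaft → RPM_C = RPM_B
Stage 2: RPM_D = RPM_C × t_C/t_D = RPM_A × (t_A×t_C)/(t_B×t_D)
Overall ratio = (56×39)/(56×17) = 2184/952
RPM_D = 741 × 2184/952 = 1618344/952
≈ 1699.94 RPM

1699.94 RPM


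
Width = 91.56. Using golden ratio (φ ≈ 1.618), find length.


φ = (1 + √5) / 2 ≈ 1.618
Length = width × φ = 91.56 × 1.618 = 148.14408
≈ 148.14

148.14


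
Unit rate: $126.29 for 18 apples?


Unit rate = total / quantity
= 126.29 / 18
= $7.02 per unit

$7.02 per unit


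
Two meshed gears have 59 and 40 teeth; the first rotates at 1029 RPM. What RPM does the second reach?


Gear ratio = 59:40 = 59:40
RPM_B = RPM_A × (teeth_A / teeth_B)
= 1029 × (59/40)
= 1517.8 RPM

1517.8 RPM


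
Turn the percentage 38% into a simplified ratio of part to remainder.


38% means 38 parts out of 100; remainder = 62
Part : remainder = 38:62
GCD = 2
= 19:31

19:31


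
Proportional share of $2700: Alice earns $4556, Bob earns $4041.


Total income = 4556 + 4041 = $8597
Alice: $2700 × 4556/8597 = $1430.87
Bob: $2700 × 4041/8597 = $1269.13
= Alice: $1430.87, Bob: $1269.13

Alice: $1430.87, Bob: $1269.13


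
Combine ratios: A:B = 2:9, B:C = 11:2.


Match B: multiply A:B by 11 → 22:99
Multiply B:C by 9 → 99:18
Combined: 22:99:18
GCD = 1
= 22:99:18

22:99:18


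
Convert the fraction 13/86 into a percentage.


Percentage = (part / whole) × 100
= (13 / 86) × 100
≈ 15.12%

15.12%


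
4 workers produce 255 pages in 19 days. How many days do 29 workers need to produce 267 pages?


Days ∝ work / workers, so d₂ = d₁ × (m₁/m₂) × (w₂/w₁)
Workers factor (inverse): 4/29 ≈ 0.1379
Work factor (direct): 267/255 ≈ 1.0471
d₂ = 19 × 4/29 × 267/255 = (19 × 4 × 267) / (29 × 255) = 20292/7395
≈ 2.74 days

2.74 days


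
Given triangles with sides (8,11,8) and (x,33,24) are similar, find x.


Scale factor = 33/11 = 3
Missing side = 8 × 3
= 24.0

24.0


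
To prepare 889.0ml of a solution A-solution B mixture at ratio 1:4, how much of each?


Total parts = 1 + 4 = 5
solution A: 889.0 × 1/5 = 177.8ml
solution B: 889.0 × 4/5 = 711.2ml
= 177.8ml and 711.2ml

177.8ml and 711.2ml


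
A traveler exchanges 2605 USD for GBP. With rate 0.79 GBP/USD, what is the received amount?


Amount × rate = 2605 × 0.79
= 2057.95 GBP

2057.95 GBP


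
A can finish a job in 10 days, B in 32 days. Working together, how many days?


Rate of A = 1/10 per day
Rate of B = 1/32 per day
Combined rate = 1/10 + 1/32 = 42/320 ≈ 0.1313 per day
Days = 1 / combined rate = 320/42
≈ 7.62 days

7.62 days


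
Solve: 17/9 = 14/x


Cross multiply: 17 × x = 9 × 14
17x = 126
x = 126 / 17
= 7.41

7.41


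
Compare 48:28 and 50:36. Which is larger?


48/28 = 1.7143
50/36 = 1.3889
1.7143 > 1.3889, so 48:28 is greater
= 48:28

48:28


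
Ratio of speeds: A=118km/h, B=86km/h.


Ratio = 118:86
GCD = 2
Simplified = 59:43
Time ratio (same distance) = 43:59
Speed ratio = 59:43

59:43


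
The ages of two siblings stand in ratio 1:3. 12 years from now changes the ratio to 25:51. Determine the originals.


Let A = 1k, B = 3k.
(1k + 12) / (3k + 12) = 25/51
Cross-multiply: 51(1k + 12) = 25(3k + 12)
51k + 612 = 75k + 300
51k - 75k = 300 - 612
-24k = -312
k = -312/-24 = 13
A = 1×13 = 13, B = 3×13 = 39
= A = 13, B = 39

A = 13, B = 39


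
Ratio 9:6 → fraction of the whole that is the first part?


Total parts = 9 + 6 = 15
First part: 9/15 = 3/5
= 3/5

3/5


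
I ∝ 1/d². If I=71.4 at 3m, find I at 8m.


I₁d₁² = I₂d₂²
I₂ = I₁ × (d₁/d₂)²
= 71.4 × (3/8)²
= 71.4 × 9/64
= 642.6/64
≈ 10.0406

10.0406


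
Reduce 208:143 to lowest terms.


GCD(208, 143) = 13
208/13 : 143/13
= 16:11

16:11


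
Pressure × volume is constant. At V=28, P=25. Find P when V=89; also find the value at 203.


Inverse proportion: x × y = constant
k = 28 × 25 = 700
At x=89: k/89 = 7.87
At x=203: k/203 = 3.45
= 7.87 and 3.45

7.87 and 3.45


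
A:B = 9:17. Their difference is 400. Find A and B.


Let A = 9k, B = 17k.
17k - 9k = 400
8k = 400 → k = 400/8 = 50
A = 9×50 = 450, B = 17×50 = 850
= A = 450, B = 850

A = 450, B = 850


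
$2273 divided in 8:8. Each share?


Total parts = 8 + 8 = 16
Part 1: 2273 × 8/16 = 1136.50
Part 2: 2273 × 8/16 = 1136.50
= Part 1: $1136.50, Part 2: $1136.50

Part 1: $1136.50, Part 2: $1136.50


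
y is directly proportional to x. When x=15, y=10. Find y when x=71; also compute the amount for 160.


Direct proportion: y/x = constant
k = 10/15 ≈ 0.6667
y at x=71: k × 71 = 10 × 71 / 15 = 710/15 ≈ 47.33
y at x=160: k × 160 = 10 × 160 / 15 = 1600/15 ≈ 106.67
= 47.33 and 106.67

47.33 and 106.67


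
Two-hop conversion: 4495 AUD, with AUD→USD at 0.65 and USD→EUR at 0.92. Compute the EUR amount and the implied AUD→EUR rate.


Step 1: 4495 AUD × 0.65 = 2921.75 USD
Step 2: 2921.75 USD × 0.92 = 2688.01 EUR
Implied rate AUD→EUR = 0.65 × 0.92 = 0.5980
= 2688.01 EUR; implied rate 0.5980 EUR/AUD

2688.01 EUR; implied rate 0.5980 EUR/AUD


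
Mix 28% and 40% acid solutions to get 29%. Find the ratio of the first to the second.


Let x parts of 28% mix with y parts of 40%.
28x + 40y = 29(x + y)
28x + 40y = 29x + 29y
x(28 - 29) = y(29 - 40)
x/y = (40 - 29)/(29 - 28) = 11/1
Simplify: 11:1
= 11:1

11:1


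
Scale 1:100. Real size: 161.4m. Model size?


Model size = real / scale
= 161.4 / 100
= 1.6140 m

1.6140 m


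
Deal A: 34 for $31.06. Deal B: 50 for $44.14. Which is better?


Deal A: $31.06/34 = $0.9135/unit
Deal B: $44.14/50 = $0.8828/unit
B is cheaper per unit
= Deal B

Deal B


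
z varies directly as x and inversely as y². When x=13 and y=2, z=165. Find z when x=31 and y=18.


z = k·x/y²
Solve for k using the known point: k = z·y²/x = 165×4/13 = 660/13 ≈ 50.7692
Now evaluate at x=31, y=18:
z = k × 31 / 324 = (660 × 31) / (13 × 324) = 20460/4212
≈ 4.8575

4.8575


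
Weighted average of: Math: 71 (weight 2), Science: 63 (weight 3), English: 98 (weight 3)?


Numerator = 71×2 + 63×3 + 98×3
= 142 + 189 + 294
= 625
Total weight = 8
Weighted avg = 625/8
= 78.13

78.13


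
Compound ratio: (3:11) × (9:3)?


Compound ratio = (3×9) : (11×3)
= 27:33
GCD = 3
= 9:11

9:11


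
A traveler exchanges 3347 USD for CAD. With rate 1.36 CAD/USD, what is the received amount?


Amount × rate = 3347 × 1.36
= 4551.92 CAD

4551.92 CAD


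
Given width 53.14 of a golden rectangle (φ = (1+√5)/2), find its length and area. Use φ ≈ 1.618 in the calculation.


φ = (1 + √5) / 2 ≈ 1.618
Length = width × φ = 53.14 × 1.618 = 85.98052
≈ 85.98
Area = width × length = 53.14 × 85.98052 = 4569.0048328 ≈ 4569.00
= Length: 85.98, Area: 4569.00

Length: 85.98, Area: 4569.00


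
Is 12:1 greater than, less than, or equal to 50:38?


12/1 = 12.0000
50/38 = 1.3158
12.0000 > 1.3158, so 12:1 is greater
= greater than

greater than


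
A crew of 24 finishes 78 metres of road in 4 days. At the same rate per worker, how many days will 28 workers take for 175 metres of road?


Days ∝ work / workers, so d₂ = d₁ × (m₁/m₂) × (w₂/w₁)
Workers factor (inverse): 24/28 ≈ 0.8571
Work factor (direct): 175/78 ≈ 2.2436
d₂ = 4 × 24/28 × 175/78 = (4 × 24 × 175) / (28 × 78) = 16800/2184
≈ 7.69 days

7.69 days


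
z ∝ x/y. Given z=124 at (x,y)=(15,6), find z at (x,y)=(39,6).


z = k·x/y
Solve for k using the known point: k = z·y/x = 124×6/15 = 744/15 = 49.6000
Now evaluate at x=39, y=6:
z = k × 39 / 6 = (744 × 39) / (15 × 6) = 29016/90
= 322.4000

322.4000


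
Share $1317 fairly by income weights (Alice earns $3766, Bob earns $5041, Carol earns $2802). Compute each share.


Total income = 3766 + 5041 + 2802 = $11609
Alice: $1317 × 3766/11609 = $427.24
Bob: $1317 × 5041/11609 = $571.88
Carol: $1317 × 2802/11609 = $317.88
= Alice: $427.24, Bob: $571.88, Carol: $317.88

Alice: $427.24, Bob: $571.88, Carol: $317.88


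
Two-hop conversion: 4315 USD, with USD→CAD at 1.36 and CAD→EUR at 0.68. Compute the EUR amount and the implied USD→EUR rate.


Step 1: 4315 USD × 1.36 = 5868.40 CAD
Step 2: 5868.40 CAD × 0.68 = 3990.51 EUR
Implied rate USD→EUR = 1.36 × 0.68 = 0.9248
= 3990.51 EUR; implied rate 0.9248 EUR/USD

3990.51 EUR; implied rate 0.9248 EUR/USD


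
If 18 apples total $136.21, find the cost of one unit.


Unit rate = total / quantity
= 136.21 / 18
= $7.57 per unit

$7.57 per unit


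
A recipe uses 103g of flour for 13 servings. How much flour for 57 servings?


Direct proportion: y/x = constant
k = 103/13 ≈ 7.9231
y₂ = k × 57 = 103 × 57 / 13 = 5871/13
≈ 451.62

451.62


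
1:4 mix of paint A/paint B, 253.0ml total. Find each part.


Total parts = 1 + 4 = 5
paint A: 253.0 × 1/5 = 50.6ml
paint B: 253.0 × 4/5 = 202.4ml
= 50.6ml and 202.4ml

50.6ml and 202.4ml


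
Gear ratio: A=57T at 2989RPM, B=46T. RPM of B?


Gear ratio = 57:46 = 57:46
RPM_B = RPM_A × (teeth_A / teeth_B)
= 2989 × (57/46)
= 3703.8 RPM

3703.8 RPM


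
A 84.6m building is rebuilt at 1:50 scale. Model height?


Model size = real / scale
= 84.6 / 50
= 1.6920 m

1.6920 m


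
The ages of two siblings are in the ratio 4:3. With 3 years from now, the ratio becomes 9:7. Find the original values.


Let A = 4k, B = 3k.
(4k + 3) / (3k + 3) = 9/7
Cross-multiply: 7(4k + 3) = 9(3k + 3)
28k + 21 = 27k + 27
28k - 27k = 27 - 21
1k = 6
k = 6/1 = 6
A = 4×6 = 24, B = 3×6 = 18
= A = 24, B = 18

A = 24, B = 18


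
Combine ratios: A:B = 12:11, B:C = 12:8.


Match B: multiply A:B by 12 → 144:132
Multiply B:C by 11 → 132:88
Combined: 144:132:88
GCD = 4
= 36:33:22

36:33:22


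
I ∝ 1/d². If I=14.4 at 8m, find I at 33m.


I₁d₁² = I₂d₂²
I₂ = I₁ × (d₁/d₂)²
= 14.4 × (8/33)²
= 14.4 × 64/1089
= 921.6/1089
≈ 0.8463

0.8463


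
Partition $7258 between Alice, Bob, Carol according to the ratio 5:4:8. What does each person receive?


Total parts = 5 + 4 + 8 = 17
Alice: 7258 × 5/17 = 2134.71
Bob: 7258 × 4/17 = 1707.76
Carol: 7258 × 8/17 = 3415.53
= Alice: $2134.71, Bob: $1707.76, Carol: $3415.53

Alice: $2134.71, Bob: $1707.76, Carol: $3415.53


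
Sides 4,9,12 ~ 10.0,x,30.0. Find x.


Scale factor = 10.0/4 = 2.5
Missing side = 9 × 2.5
= 22.5

22.5


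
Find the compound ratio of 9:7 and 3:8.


Compound ratio = (9×3) : (7×8)
= 27:56
GCD = 1
= 27:56

27:56
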